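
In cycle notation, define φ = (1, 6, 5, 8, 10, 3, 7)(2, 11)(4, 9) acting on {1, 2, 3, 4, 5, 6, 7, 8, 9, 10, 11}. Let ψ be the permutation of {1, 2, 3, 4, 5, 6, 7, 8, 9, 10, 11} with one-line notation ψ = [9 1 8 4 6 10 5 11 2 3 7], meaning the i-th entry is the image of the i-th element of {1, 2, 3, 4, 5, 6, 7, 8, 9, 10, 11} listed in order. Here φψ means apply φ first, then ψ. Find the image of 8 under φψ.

First apply φ: φ(8) = 10, then ψ(10) = 3. Thus (φψ)(8) = 3.

3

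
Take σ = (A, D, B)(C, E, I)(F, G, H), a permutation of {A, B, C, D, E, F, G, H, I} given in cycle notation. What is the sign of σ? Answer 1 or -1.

1

The cycle lengths are 3, 3, 3.
A cycle of length ℓ contributes ℓ−1 transpositions, so σ is a product of 2 + 2 + 2 = 6 transpositions — even.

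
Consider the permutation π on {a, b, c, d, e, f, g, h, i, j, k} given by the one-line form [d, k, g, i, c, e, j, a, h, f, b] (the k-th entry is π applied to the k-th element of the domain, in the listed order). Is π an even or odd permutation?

even

In disjoint-cycle form the cycle lengths are 5, 4, 2.
A cycle is odd iff its length is even; π has 2 even-length cycles, so sgn(π) = (−1)^2 and π is even.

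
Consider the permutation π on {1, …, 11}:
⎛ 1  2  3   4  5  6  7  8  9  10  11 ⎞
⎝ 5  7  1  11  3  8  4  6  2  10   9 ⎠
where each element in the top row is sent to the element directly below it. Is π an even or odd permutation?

In disjoint-cycle form the cycle lengths are 5, 3, 2, 1.
A cycle is odd iff its length is even; π has 1 even-length cycle, so sgn(π) = (−1)^1 and π is odd.

odd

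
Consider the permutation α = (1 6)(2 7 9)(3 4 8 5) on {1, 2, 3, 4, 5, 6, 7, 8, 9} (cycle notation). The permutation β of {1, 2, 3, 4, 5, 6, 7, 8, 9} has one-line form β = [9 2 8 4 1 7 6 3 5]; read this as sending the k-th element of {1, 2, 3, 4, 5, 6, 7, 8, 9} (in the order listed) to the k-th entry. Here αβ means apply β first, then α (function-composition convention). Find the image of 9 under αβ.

3

β(9) = 5, then α(5) = 3; composing gives (αβ)(9) = 3.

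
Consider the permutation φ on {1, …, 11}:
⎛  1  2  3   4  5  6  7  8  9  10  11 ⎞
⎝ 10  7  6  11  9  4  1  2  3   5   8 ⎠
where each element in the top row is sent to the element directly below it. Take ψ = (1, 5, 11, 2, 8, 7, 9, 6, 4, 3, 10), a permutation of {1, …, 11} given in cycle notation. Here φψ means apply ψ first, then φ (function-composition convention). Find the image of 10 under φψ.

First apply ψ: ψ(10) = 1, then φ(1) = 10. Thus (φψ)(10) = 10.

10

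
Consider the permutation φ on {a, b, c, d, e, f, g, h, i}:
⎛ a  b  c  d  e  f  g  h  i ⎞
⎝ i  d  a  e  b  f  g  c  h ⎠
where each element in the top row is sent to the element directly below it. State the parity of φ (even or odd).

odd

In disjoint-cycle form the cycle lengths are 4, 3, 1, 1.
A cycle is odd iff its length is even; φ has 1 even-length cycle, so sgn(φ) = (−1)^1 and φ is odd.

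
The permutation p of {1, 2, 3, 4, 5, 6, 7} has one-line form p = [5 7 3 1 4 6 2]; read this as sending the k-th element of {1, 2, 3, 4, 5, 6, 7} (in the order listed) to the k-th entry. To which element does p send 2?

2 is element number 2 of the domain, and entry number 2 of the one-line form is 7, so p(2) = 7.

7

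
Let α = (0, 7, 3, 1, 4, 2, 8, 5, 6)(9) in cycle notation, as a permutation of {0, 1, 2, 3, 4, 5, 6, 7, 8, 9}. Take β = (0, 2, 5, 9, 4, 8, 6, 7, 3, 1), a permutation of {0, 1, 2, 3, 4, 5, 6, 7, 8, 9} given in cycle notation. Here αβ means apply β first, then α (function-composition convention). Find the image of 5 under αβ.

9

First apply β: β(5) = 9, then α(9) = 9. Thus (αβ)(5) = 9.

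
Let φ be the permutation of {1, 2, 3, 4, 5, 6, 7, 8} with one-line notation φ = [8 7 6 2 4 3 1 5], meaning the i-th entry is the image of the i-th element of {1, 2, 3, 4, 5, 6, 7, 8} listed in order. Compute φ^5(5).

Tracing 5 → 4 → … returns to 5 after 6 steps, so 5 lies in a 6-cycle (1, 8, 5, 4, 2, 7).
Advancing 5 steps from 5: 5 → 4 → 2 → 7 → 1 → 8.

8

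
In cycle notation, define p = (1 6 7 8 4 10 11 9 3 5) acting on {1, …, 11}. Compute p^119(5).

3

5 lies in the 10-cycle (1 6 7 8 4 10 11 9 3 5).
On a 10-cycle, p^10 is the identity, so p^119 = p^9 there (119 ≡ 9 mod 10).
Advancing 9 steps from 5: 5 → 1 → 6 → 7 → 8 → 4 → 10 → 11 → 9 → 3.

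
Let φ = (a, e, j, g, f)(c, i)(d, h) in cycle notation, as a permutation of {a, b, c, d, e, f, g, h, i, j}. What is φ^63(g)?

g lies in the 5-cycle (a, e, j, g, f).
On a 5-cycle, φ^5 is the identity, so φ^63 = φ^3 there (63 ≡ 3 mod 5).
Advancing 3 steps from g: g → f → a → e.

e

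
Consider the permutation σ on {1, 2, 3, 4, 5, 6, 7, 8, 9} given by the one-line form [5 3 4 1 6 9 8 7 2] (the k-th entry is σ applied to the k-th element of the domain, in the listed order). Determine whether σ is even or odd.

In disjoint-cycle form the cycle lengths are 7, 2.
A cycle of length ℓ contributes ℓ−1 transpositions, so σ is a product of 6 + 1 = 7 transpositions — odd.

odd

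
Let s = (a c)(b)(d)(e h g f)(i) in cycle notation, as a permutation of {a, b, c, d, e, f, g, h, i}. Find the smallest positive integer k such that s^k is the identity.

The disjoint cycles have lengths 4, 2, 1, 1, 1.
Since disjoint cycles commute, ord(s) = lcm(4, 2) = 4.

4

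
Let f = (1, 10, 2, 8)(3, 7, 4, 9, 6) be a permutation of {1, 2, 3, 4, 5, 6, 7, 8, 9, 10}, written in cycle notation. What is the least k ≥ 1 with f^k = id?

The cycle type of f is (5, 4, 1).
Since disjoint cycles commute, ord(f) = lcm(5, 4) = 20.

20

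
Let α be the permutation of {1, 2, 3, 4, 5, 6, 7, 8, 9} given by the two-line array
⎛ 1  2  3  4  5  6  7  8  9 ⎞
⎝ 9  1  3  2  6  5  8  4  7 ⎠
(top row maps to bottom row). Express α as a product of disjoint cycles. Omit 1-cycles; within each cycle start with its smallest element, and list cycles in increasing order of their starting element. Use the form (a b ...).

(1 9 7 8 4 2)(5 6)

From 1: 1 → 9 → 7 → 8 → 4 → 2 → 1, closing the cycle (1 9 7 8 4 2).
Repeating from the next unused element and collecting all non-trivial cycles gives (1 9 7 8 4 2)(5 6).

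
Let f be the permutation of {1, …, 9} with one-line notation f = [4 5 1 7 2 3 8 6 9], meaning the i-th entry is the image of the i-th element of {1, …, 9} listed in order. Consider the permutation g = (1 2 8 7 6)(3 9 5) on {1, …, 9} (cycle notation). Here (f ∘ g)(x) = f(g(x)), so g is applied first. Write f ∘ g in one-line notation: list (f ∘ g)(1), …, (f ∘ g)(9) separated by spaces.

(f ∘ g)(x) = f(g(x)). Computing each image: f(g(1)) = f(2) = 5, f(g(2)) = f(8) = 6, f(g(3)) = f(9) = 9, f(g(4)) = f(4) = 7, f(g(5)) = f(3) = 1, f(g(6)) = f(1) = 4, f(g(7)) = f(6) = 3, f(g(8)) = f(7) = 8, f(g(9)) = f(5) = 2.
Hence f ∘ g = [5 6 9 7 1 4 3 8 2].

5 6 9 7 1 4 3 8 2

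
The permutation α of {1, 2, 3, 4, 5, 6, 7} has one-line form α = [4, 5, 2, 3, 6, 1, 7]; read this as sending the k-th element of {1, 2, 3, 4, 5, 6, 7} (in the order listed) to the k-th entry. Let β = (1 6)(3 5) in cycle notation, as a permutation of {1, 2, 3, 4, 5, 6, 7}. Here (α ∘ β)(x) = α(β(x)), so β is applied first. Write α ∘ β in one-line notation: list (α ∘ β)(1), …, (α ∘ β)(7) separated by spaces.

For each element, apply β then α: 1 → 6 → 1; 2 → 2 → 5; 3 → 5 → 6; 4 → 4 → 3; 5 → 3 → 2; 6 → 1 → 4; 7 → 7 → 7.
Collecting the images, α ∘ β = [1 5 6 3 2 4 7].

1 5 6 3 2 4 7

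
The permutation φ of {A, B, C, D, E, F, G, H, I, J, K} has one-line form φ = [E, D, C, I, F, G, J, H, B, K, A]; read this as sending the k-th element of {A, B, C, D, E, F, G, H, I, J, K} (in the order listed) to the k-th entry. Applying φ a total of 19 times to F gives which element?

Tracing F → G → … returns to F after 6 steps, so F lies in a 6-cycle (A E F G J K).
On a 6-cycle, φ^6 is the identity, so φ^19 = φ^1 there (19 ≡ 1 mod 6).
Stepping 1 place around the cycle: F → G.

G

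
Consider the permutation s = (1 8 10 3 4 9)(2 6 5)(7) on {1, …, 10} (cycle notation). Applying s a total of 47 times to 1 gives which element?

9

1 lies in the 6-cycle (1 8 10 3 4 9).
Powers repeat with period 6 on this cycle, and 47 mod 6 = 5, so s^47(1) = s^5(1).
Advancing 5 steps from 1: 1 → 8 → 10 → 3 → 4 → 9.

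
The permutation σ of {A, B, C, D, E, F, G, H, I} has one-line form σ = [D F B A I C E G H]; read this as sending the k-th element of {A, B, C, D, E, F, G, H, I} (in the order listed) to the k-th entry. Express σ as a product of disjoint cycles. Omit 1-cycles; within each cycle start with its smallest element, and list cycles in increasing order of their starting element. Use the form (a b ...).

(A D)(B F C)(E I H G)

From A: A → D → A, closing the cycle (A D).
Repeating from the next unused element and collecting all non-trivial cycles gives (A D)(B F C)(E I H G).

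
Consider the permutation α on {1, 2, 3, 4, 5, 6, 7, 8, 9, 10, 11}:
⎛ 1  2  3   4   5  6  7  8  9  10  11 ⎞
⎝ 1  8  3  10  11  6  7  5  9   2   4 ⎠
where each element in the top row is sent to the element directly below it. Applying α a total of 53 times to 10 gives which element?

4

Tracing 10 → 2 → … returns to 10 after 6 steps, so 10 lies in a 6-cycle (2, 8, 5, 11, 4, 10).
On a 6-cycle, α^6 is the identity, so α^53 = α^5 there (53 ≡ 5 mod 6).
Advancing 5 steps from 10: 10 → 2 → 8 → 5 → 11 → 4.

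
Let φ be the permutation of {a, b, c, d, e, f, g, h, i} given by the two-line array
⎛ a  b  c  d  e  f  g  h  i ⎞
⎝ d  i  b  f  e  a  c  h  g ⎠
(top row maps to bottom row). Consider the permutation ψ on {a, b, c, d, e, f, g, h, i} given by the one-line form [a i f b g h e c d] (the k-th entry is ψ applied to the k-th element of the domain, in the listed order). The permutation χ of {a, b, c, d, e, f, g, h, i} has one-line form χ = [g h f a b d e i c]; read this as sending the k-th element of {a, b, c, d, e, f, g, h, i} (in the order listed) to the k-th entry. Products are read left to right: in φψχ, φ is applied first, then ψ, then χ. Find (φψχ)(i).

b

Apply the permutations in order: φ(i) = g, then ψ(g) = e, then χ(e) = b. So (φψχ)(i) = b.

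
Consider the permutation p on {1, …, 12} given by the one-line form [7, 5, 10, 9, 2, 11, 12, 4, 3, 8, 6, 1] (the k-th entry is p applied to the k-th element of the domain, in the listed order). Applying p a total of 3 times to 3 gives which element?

4

Tracing 3 → 10 → … returns to 3 after 5 steps, so 3 lies in a 5-cycle (3 10 8 4 9).
Advancing 3 steps from 3: 3 → 10 → 8 → 4.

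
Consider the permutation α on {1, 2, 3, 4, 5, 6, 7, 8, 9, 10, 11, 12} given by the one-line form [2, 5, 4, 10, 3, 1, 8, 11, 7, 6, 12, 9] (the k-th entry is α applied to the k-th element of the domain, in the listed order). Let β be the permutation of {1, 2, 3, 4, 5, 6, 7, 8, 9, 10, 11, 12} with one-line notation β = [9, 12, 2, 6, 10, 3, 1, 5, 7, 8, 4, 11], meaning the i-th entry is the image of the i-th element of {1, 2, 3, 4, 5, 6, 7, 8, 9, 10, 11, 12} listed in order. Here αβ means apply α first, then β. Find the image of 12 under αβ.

First apply α: α(12) = 9, then β(9) = 7. Thus (αβ)(12) = 7.

7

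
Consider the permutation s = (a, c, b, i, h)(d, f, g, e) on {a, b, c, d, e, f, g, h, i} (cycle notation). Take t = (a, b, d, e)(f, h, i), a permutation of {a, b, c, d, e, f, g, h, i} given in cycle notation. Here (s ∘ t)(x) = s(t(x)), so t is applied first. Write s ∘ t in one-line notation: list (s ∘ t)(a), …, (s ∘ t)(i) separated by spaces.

i f b d c a e h g

Chase each element through t then s: a → b → i; b → d → f; c → c → b; d → e → d; e → a → c; f → h → a; g → g → e; h → i → h; i → f → g.
So s ∘ t in one-line form is i f b d c a e h g.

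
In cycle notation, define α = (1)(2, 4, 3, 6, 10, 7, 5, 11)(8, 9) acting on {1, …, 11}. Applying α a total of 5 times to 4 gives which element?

4 lies in the 8-cycle (2, 4, 3, 6, 10, 7, 5, 11).
Stepping 5 places around the cycle: 4 → 3 → 6 → 10 → 7 → 5.

5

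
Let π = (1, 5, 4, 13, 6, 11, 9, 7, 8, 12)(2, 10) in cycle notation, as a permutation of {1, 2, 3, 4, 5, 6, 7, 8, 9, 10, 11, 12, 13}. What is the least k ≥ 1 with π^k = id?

The disjoint cycles have lengths 10, 2, 1.
Since disjoint cycles commute, ord(π) = lcm(10, 2) = 10.

10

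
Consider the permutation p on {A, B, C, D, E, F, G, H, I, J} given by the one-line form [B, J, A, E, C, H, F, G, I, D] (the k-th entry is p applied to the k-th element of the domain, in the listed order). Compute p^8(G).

Tracing G → F → … returns to G after 3 steps, so G lies in a 3-cycle (F H G).
Powers repeat with period 3 on this cycle, and 8 mod 3 = 2, so p^8(G) = p^2(G).
Advancing 2 steps from G: G → F → H.

H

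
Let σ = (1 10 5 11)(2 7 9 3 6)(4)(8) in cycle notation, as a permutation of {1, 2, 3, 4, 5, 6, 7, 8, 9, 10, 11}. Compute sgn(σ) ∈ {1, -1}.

-1

The cycle lengths are 5, 4, 1, 1.
A cycle is odd iff its length is even; σ has 1 even-length cycle, so sgn(σ) = (−1)^1 and σ is odd.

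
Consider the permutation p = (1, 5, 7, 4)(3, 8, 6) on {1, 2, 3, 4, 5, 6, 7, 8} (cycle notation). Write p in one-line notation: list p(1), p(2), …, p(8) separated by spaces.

5 2 8 1 7 3 4 6

Reading each image from the cycles: 1→5, 2→2, 3→8, 4→1, 5→7, 6→3, 7→4, 8→6.
So the one-line form is 5 2 8 1 7 3 4 6.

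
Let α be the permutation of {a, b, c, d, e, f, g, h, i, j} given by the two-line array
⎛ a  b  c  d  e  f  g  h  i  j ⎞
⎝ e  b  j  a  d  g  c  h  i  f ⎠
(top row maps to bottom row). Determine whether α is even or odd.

In disjoint-cycle form the cycle lengths are 4, 3, 1, 1, 1.
A cycle is odd iff its length is even; α has 1 even-length cycle, so sgn(α) = (−1)^1 and α is odd.

odd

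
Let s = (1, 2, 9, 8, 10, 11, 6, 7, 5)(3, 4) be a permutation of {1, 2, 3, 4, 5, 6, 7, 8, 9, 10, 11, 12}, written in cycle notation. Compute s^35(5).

5 lies in the 9-cycle (1, 2, 9, 8, 10, 11, 6, 7, 5).
Powers repeat with period 9 on this cycle, and 35 mod 9 = 8, so s^35(5) = s^8(5).
Stepping 8 places around the cycle: 5 → 1 → 2 → 9 → 8 → 10 → 11 → 6 → 7.

7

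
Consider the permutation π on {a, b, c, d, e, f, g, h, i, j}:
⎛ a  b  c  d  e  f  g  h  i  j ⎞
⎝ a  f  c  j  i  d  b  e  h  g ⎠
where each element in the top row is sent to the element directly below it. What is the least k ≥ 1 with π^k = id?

Writing π as disjoint cycles, the cycle lengths are 5, 3, 1, 1.
Since disjoint cycles commute, ord(π) = lcm(5, 3) = 15.

15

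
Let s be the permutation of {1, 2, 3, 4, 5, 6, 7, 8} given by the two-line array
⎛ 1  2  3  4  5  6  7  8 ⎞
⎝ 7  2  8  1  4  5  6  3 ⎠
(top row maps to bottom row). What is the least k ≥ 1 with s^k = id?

10

Decomposing into disjoint cycles gives cycle lengths 5, 2, 1.
The order is lcm(5, 2) = 10.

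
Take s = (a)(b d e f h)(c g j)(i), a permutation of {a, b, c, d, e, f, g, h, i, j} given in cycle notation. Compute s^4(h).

h lies in the 5-cycle (b d e f h).
Stepping 4 places around the cycle: h → b → d → e → f.

f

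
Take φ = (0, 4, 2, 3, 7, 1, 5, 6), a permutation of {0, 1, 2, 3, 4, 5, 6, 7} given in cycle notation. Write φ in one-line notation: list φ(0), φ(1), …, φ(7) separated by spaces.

Image by image: 0→4, 1→5, 2→3, 3→7, 4→2, 5→6, 6→0, 7→1.
So the one-line form is 4 5 3 7 2 6 0 1.

4 5 3 7 2 6 0 1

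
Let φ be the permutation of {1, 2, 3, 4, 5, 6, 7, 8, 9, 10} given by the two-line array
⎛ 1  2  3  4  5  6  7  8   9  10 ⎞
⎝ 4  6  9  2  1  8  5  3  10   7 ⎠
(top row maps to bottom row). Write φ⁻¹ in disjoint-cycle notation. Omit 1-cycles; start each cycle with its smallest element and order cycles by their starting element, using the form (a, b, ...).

(1, 5, 7, 10, 9, 3, 8, 6, 2, 4)

First write φ in disjoint cycles: (1, 4, 2, 6, 8, 3, 9, 10, 7, 5).
Reversing each cycle (and rotating so the smallest element leads) gives φ⁻¹ = (1, 5, 7, 10, 9, 3, 8, 6, 2, 4).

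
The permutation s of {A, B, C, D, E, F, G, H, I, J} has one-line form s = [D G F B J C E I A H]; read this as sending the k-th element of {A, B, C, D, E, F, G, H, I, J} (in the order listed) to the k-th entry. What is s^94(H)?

E

Tracing H → I → … returns to H after 8 steps, so H lies in an 8-cycle (A, D, B, G, E, J, H, I).
On an 8-cycle, s^8 is the identity, so s^94 = s^6 there (94 ≡ 6 mod 8).
Stepping 6 places around the cycle: H → I → A → D → B → G → E.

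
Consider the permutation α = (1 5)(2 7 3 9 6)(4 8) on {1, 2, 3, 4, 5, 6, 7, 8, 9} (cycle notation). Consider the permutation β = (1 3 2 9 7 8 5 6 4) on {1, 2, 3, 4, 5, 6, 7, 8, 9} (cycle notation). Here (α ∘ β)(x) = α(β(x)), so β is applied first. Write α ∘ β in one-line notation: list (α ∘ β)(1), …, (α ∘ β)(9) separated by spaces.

9 6 7 5 2 8 4 1 3

(α ∘ β)(x) = α(β(x)). Computing each image: α(β(1)) = α(3) = 9, α(β(2)) = α(9) = 6, α(β(3)) = α(2) = 7, α(β(4)) = α(1) = 5, α(β(5)) = α(6) = 2, α(β(6)) = α(4) = 8, α(β(7)) = α(8) = 4, α(β(8)) = α(5) = 1, α(β(9)) = α(7) = 3.
Hence α ∘ β = [9 6 7 5 2 8 4 1 3].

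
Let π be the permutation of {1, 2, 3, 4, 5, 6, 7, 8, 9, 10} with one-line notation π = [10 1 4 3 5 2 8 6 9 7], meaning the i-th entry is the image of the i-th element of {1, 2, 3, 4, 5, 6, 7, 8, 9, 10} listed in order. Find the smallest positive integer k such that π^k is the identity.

6

Decomposing into disjoint cycles gives cycle lengths 6, 2, 1, 1.
The order is lcm(6, 2) = 6.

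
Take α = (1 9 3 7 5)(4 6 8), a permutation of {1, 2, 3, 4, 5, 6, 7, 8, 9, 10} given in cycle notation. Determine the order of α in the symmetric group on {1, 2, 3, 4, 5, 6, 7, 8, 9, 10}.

15

The cycle type of α is (5, 3, 1, 1).
The order is lcm(5, 3) = 15.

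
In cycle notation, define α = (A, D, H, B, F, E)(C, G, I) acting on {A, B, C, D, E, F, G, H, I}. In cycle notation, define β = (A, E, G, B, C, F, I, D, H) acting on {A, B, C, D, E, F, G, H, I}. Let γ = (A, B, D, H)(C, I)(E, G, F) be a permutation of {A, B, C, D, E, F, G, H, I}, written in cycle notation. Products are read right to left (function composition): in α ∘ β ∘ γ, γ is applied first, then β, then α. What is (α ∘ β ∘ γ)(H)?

Apply the permutations in order: γ(H) = A, then β(A) = E, then α(E) = A. So (α ∘ β ∘ γ)(H) = A.

A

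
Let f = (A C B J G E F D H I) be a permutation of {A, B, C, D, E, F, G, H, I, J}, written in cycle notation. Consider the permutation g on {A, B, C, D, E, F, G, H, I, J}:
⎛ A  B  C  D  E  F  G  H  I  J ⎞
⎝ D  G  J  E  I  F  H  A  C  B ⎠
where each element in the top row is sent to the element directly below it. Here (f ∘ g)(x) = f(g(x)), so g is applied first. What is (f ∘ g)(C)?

G

First apply g: g(C) = J, then f(J) = G. Thus (f ∘ g)(C) = G.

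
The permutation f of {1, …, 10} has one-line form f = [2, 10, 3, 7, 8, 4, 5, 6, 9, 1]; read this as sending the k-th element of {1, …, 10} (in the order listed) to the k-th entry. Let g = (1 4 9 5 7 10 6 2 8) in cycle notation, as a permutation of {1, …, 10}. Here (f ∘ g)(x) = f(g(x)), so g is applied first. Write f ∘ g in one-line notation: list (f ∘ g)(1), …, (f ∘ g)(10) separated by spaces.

7 6 3 9 5 10 1 2 8 4

For each element, apply g then f: 1 → 4 → 7; 2 → 8 → 6; 3 → 3 → 3; 4 → 9 → 9; 5 → 7 → 5; 6 → 2 → 10; 7 → 10 → 1; 8 → 1 → 2; 9 → 5 → 8; 10 → 6 → 4.
So f ∘ g in one-line form is 7 6 3 9 5 10 1 2 8 4.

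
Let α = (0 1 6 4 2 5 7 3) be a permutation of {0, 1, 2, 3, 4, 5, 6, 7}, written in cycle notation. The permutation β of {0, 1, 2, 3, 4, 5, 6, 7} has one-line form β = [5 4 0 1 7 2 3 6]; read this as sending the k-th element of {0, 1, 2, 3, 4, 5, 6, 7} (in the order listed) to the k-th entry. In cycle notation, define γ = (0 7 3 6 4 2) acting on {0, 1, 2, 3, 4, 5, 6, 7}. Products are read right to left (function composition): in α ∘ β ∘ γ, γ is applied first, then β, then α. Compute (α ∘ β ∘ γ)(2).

(α ∘ β ∘ γ)(2) = α(β(γ(2))). γ(2) = 0, then β(0) = 5, then α(5) = 7, so the result is 7.

7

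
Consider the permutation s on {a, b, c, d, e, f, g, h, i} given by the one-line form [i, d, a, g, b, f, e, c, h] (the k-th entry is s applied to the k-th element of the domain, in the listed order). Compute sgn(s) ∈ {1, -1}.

In disjoint-cycle form the cycle lengths are 4, 4, 1.
A cycle is odd iff its length is even; s has 2 even-length cycles, so sgn(s) = (−1)^2 and s is even.

1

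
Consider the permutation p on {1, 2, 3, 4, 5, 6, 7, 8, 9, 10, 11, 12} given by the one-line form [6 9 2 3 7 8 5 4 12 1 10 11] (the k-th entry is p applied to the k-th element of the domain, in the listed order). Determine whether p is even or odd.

even

In disjoint-cycle form the cycle lengths are 10, 2.
A cycle of length ℓ contributes ℓ−1 transpositions, so p is a product of 9 + 1 = 10 transpositions — even.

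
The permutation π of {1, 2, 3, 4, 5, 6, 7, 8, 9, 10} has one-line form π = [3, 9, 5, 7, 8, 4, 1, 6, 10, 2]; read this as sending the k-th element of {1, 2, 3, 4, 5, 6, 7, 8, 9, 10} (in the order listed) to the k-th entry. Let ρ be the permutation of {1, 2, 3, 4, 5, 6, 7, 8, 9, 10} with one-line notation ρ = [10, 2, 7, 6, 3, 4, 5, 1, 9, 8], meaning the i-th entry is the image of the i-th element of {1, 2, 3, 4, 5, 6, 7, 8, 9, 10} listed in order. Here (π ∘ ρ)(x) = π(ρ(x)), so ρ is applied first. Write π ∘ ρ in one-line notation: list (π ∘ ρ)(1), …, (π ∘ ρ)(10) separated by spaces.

(π ∘ ρ)(x) = π(ρ(x)). Computing each image: π(ρ(1)) = π(10) = 2, π(ρ(2)) = π(2) = 9, π(ρ(3)) = π(7) = 1, π(ρ(4)) = π(6) = 4, π(ρ(5)) = π(3) = 5, π(ρ(6)) = π(4) = 7, π(ρ(7)) = π(5) = 8, π(ρ(8)) = π(1) = 3, π(ρ(9)) = π(9) = 10, π(ρ(10)) = π(8) = 6.
Hence π ∘ ρ = [2 9 1 4 5 7 8 3 10 6].

2 9 1 4 5 7 8 3 10 6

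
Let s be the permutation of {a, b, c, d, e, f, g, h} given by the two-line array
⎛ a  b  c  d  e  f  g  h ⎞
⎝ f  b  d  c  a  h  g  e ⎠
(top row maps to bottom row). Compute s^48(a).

Tracing a → f → … returns to a after 4 steps, so a lies in a 4-cycle (a f h e).
Powers repeat with period 4 on this cycle, and 48 mod 4 = 0, so s^48(a) = s^0(a).
So s^48(a) = a.

a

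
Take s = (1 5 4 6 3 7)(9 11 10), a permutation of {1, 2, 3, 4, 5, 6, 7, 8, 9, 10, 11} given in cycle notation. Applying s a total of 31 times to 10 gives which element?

9

10 lies in the 3-cycle (9 11 10).
On a 3-cycle, s^3 is the identity, so s^31 = s^1 there (31 ≡ 1 mod 3).
Stepping 1 place around the cycle: 10 → 9.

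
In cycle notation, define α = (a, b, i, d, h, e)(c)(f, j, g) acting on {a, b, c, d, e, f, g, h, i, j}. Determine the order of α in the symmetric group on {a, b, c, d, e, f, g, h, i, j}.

The disjoint cycles have lengths 6, 3, 1.
The order is lcm(6, 3) = 6.

6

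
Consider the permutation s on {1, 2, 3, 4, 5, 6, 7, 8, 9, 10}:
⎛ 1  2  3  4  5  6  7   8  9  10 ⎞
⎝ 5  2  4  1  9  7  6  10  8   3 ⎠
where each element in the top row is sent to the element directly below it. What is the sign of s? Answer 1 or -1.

-1

In disjoint-cycle form the cycle lengths are 7, 2, 1.
A cycle of length ℓ contributes ℓ−1 transpositions, so s is a product of 6 + 1 = 7 transpositions — odd.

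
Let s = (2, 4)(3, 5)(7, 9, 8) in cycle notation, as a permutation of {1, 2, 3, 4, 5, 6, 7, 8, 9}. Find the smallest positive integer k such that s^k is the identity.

The disjoint cycles have lengths 3, 2, 2, 1, 1.
Since disjoint cycles commute, ord(s) = lcm(3, 2, 2) = 6.

6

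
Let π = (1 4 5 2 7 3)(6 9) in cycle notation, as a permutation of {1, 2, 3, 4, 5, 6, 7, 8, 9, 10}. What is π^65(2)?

2 lies in the 6-cycle (1 4 5 2 7 3).
Powers repeat with period 6 on this cycle, and 65 mod 6 = 5, so π^65(2) = π^5(2).
Advancing 5 steps from 2: 2 → 7 → 3 → 1 → 4 → 5.

5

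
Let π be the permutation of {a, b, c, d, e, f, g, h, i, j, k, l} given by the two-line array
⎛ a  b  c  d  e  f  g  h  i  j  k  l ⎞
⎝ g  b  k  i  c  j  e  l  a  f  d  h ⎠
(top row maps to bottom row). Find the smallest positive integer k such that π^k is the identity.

Writing π as disjoint cycles, the cycle lengths are 7, 2, 2, 1.
The order of π is the least common multiple of its cycle lengths: lcm(7, 2, 2) = 14.

14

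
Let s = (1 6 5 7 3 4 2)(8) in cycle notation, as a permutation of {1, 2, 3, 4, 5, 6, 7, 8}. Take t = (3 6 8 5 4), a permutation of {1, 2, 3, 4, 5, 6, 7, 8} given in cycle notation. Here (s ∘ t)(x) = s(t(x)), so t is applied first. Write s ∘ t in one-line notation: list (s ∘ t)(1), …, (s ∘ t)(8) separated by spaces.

(s ∘ t)(x) = s(t(x)). Computing each image: s(t(1)) = s(1) = 6, s(t(2)) = s(2) = 1, s(t(3)) = s(6) = 5, s(t(4)) = s(3) = 4, s(t(5)) = s(4) = 2, s(t(6)) = s(8) = 8, s(t(7)) = s(7) = 3, s(t(8)) = s(5) = 7.
Hence s ∘ t = [6 1 5 4 2 8 3 7].

6 1 5 4 2 8 3 7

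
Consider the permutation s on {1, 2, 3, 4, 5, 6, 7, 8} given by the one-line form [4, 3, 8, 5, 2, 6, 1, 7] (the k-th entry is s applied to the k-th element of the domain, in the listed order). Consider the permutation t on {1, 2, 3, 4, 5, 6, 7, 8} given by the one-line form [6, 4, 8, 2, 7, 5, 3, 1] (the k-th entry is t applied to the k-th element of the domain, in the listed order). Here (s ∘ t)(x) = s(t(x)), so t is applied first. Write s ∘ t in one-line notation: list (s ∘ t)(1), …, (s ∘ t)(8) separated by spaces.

6 5 7 3 1 2 8 4

(s ∘ t)(x) = s(t(x)). Computing each image: s(t(1)) = s(6) = 6, s(t(2)) = s(4) = 5, s(t(3)) = s(8) = 7, s(t(4)) = s(2) = 3, s(t(5)) = s(7) = 1, s(t(6)) = s(5) = 2, s(t(7)) = s(3) = 8, s(t(8)) = s(1) = 4.
Hence s ∘ t = [6 5 7 3 1 2 8 4].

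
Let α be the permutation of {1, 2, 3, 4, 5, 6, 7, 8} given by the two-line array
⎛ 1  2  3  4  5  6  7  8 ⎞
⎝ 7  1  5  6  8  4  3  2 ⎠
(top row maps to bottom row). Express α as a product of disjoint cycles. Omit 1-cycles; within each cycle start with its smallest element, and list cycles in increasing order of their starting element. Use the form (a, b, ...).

(1, 7, 3, 5, 8, 2)(4, 6)

Start at 1 and follow images: 1 → 7 → 3 → 5 → 8 → 2 → 1, giving the cycle (1, 7, 3, 5, 8, 2).
Continuing from each remaining unvisited element yields (1, 7, 3, 5, 8, 2)(4, 6).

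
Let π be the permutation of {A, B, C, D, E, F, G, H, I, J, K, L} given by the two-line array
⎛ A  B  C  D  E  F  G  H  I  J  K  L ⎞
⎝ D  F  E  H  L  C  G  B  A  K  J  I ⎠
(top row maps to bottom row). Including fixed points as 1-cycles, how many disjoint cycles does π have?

The cycle decomposition is (A, D, H, B, F, C, E, L, I)(G)(J, K), which has 3 cycles (counting 1-cycles).

3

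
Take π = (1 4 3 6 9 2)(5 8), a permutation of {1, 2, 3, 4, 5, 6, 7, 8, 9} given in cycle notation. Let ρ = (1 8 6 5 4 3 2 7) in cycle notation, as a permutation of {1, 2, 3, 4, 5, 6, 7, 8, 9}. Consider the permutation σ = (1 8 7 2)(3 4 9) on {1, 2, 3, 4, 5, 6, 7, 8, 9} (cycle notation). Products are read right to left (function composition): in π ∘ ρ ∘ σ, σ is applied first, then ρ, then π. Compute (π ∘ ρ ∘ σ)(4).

Apply the permutations in order: σ(4) = 9, then ρ(9) = 9, then π(9) = 2. So (π ∘ ρ ∘ σ)(4) = 2.

2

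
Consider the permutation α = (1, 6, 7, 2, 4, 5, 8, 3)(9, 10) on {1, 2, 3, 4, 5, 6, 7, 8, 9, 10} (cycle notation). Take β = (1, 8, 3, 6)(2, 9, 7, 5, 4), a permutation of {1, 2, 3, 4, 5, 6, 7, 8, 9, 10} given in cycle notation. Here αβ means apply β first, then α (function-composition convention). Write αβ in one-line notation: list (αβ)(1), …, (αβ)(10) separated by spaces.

3 10 7 4 5 6 8 1 2 9

For each element, apply β then α: 1 → 8 → 3; 2 → 9 → 10; 3 → 6 → 7; 4 → 2 → 4; 5 → 4 → 5; 6 → 1 → 6; 7 → 5 → 8; 8 → 3 → 1; 9 → 7 → 2; 10 → 10 → 9.
So αβ in one-line form is 3 10 7 4 5 6 8 1 2 9.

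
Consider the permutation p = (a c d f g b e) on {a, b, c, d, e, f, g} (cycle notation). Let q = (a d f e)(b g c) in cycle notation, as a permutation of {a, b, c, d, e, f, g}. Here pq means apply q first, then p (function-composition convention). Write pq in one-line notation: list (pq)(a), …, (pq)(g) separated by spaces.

f b e g c a d

For each element, apply q then p: a → d → f; b → g → b; c → b → e; d → f → g; e → a → c; f → e → a; g → c → d.
Collecting the images, pq = [f b e g c a d].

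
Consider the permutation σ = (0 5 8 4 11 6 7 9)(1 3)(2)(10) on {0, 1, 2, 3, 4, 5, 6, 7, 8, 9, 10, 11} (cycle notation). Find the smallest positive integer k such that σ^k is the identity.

The cycle type of σ is (8, 2, 1, 1).
Since disjoint cycles commute, ord(σ) = lcm(8, 2) = 8.

8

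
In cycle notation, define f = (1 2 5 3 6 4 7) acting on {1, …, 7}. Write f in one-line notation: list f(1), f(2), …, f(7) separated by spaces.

2 5 6 7 3 4 1

Each element maps to the next entry in its cycle (wrapping to the front): 1→2, 2→5, 3→6, 4→7, 5→3, 6→4, 7→1.
Listing these in domain order gives 2 5 6 7 3 4 1.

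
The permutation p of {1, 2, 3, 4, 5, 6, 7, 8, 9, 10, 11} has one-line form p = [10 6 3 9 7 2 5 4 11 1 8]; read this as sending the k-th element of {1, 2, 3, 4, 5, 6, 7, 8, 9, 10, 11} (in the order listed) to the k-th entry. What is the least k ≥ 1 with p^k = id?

4

The disjoint-cycle form of p has cycle lengths 4, 2, 2, 2, 1.
The order of p is the least common multiple of its cycle lengths: lcm(4, 2, 2, 2) = 4.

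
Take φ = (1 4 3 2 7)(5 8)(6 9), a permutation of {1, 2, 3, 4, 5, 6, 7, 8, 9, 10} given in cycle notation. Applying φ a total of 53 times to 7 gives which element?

3

7 lies in the 5-cycle (1 4 3 2 7).
Since the cycle has length 5, φ^53 acts on it the same as φ^3 (53 mod 5 = 3).
Advancing 3 steps from 7: 7 → 1 → 4 → 3.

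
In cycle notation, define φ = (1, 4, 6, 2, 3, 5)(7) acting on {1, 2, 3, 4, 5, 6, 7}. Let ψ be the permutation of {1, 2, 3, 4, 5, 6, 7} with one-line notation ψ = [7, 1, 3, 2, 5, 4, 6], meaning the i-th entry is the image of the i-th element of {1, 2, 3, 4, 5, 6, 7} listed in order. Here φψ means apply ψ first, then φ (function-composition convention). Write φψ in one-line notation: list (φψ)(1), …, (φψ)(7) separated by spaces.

(φψ)(x) = φ(ψ(x)). Computing each image: φ(ψ(1)) = φ(7) = 7, φ(ψ(2)) = φ(1) = 4, φ(ψ(3)) = φ(3) = 5, φ(ψ(4)) = φ(2) = 3, φ(ψ(5)) = φ(5) = 1, φ(ψ(6)) = φ(4) = 6, φ(ψ(7)) = φ(6) = 2.
Hence φψ = [7 4 5 3 1 6 2].

7 4 5 3 1 6 2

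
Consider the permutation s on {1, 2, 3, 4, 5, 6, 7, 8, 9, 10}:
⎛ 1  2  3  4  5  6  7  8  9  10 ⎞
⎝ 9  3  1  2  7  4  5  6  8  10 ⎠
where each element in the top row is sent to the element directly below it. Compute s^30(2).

1

Tracing 2 → 3 → … returns to 2 after 7 steps, so 2 lies in a 7-cycle (1, 9, 8, 6, 4, 2, 3).
Powers repeat with period 7 on this cycle, and 30 mod 7 = 2, so s^30(2) = s^2(2).
Stepping 2 places around the cycle: 2 → 3 → 1.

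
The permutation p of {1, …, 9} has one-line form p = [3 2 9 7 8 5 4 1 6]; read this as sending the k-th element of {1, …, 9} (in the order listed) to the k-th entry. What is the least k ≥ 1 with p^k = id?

6

Writing p as disjoint cycles, the cycle lengths are 6, 2, 1.
Since disjoint cycles commute, ord(p) = lcm(6, 2) = 6.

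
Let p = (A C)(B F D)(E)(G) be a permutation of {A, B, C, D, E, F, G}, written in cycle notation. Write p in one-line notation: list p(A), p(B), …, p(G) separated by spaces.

C F A B E D G

Each element maps to the next entry in its cycle (wrapping to the front): A→C, B→F, C→A, D→B, E→E, F→D, G→G.
So the one-line form is C F A B E D G.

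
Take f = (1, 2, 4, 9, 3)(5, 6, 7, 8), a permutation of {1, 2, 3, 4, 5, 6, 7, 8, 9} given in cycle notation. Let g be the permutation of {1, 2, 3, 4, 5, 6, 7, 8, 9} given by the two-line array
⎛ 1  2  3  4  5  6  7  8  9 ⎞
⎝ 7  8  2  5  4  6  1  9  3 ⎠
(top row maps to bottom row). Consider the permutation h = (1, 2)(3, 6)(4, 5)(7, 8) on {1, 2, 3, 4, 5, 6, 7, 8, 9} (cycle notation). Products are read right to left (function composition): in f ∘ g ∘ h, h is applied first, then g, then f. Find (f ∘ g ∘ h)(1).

Apply the permutations in order: h(1) = 2, then g(2) = 8, then f(8) = 5. So (f ∘ g ∘ h)(1) = 5.

5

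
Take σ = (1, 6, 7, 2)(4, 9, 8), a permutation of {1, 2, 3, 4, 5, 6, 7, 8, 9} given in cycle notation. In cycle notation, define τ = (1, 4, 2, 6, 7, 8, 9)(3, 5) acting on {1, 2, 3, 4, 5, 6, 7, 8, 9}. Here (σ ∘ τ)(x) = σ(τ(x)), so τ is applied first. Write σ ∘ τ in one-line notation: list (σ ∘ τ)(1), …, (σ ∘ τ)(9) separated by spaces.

9 7 5 1 3 2 4 8 6

(σ ∘ τ)(x) = σ(τ(x)). Computing each image: σ(τ(1)) = σ(4) = 9, σ(τ(2)) = σ(6) = 7, σ(τ(3)) = σ(5) = 5, σ(τ(4)) = σ(2) = 1, σ(τ(5)) = σ(3) = 3, σ(τ(6)) = σ(7) = 2, σ(τ(7)) = σ(8) = 4, σ(τ(8)) = σ(9) = 8, σ(τ(9)) = σ(1) = 6.
Hence σ ∘ τ = [9 7 5 1 3 2 4 8 6].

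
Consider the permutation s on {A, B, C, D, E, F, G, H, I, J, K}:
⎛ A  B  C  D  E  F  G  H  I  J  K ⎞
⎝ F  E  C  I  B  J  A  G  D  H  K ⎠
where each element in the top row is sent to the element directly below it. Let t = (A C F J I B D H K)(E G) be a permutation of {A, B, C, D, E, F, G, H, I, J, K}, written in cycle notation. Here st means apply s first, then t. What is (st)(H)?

(st)(H) = t(s(H)). s(H) = G, then t(G) = E. So (st)(H) = E.

E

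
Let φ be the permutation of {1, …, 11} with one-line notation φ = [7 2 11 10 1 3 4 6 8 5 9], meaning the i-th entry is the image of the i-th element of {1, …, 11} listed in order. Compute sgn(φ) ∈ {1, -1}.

In disjoint-cycle form the cycle lengths are 5, 5, 1.
A cycle of length ℓ contributes ℓ−1 transpositions, so φ is a product of 4 + 4 = 8 transpositions — even.

1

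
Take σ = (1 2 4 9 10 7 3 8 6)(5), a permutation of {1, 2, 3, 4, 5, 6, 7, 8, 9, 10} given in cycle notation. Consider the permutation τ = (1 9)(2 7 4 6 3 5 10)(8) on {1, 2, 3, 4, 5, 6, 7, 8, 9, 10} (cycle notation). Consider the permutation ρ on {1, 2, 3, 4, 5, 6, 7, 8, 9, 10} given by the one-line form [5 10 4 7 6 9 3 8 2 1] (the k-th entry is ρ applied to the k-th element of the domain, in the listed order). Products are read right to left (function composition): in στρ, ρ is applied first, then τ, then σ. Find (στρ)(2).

4

Apply the permutations in order: ρ(2) = 10, then τ(10) = 2, then σ(2) = 4. So (στρ)(2) = 4.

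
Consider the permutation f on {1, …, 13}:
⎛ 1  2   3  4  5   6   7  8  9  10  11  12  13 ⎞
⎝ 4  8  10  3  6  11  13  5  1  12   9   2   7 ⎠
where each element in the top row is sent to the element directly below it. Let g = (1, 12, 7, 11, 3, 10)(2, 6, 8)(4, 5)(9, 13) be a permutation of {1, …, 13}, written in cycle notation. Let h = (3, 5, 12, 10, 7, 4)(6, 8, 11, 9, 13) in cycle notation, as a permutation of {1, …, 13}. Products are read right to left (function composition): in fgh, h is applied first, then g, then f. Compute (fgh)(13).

5

Chase 13: h(13) = 6; g(6) = 8; f(8) = 5. Hence (fgh)(13) = 5.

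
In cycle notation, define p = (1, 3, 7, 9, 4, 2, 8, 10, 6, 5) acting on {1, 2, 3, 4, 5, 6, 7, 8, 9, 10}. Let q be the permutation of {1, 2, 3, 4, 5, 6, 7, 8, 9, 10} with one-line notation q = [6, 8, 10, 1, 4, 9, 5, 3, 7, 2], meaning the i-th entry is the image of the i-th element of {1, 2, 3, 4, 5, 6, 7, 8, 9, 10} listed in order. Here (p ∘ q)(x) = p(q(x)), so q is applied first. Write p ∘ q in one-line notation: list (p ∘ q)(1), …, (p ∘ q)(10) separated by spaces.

For each element, apply q then p: 1 → 6 → 5; 2 → 8 → 10; 3 → 10 → 6; 4 → 1 → 3; 5 → 4 → 2; 6 → 9 → 4; 7 → 5 → 1; 8 → 3 → 7; 9 → 7 → 9; 10 → 2 → 8.
So p ∘ q in one-line form is 5 10 6 3 2 4 1 7 9 8.

5 10 6 3 2 4 1 7 9 8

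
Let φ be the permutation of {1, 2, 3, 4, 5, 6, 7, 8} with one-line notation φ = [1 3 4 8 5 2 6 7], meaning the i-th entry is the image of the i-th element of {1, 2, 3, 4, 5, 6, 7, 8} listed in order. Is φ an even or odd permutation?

odd

In disjoint-cycle form the cycle lengths are 6, 1, 1.
A cycle of length ℓ contributes ℓ−1 transpositions, so φ is a product of 5 transpositions — odd.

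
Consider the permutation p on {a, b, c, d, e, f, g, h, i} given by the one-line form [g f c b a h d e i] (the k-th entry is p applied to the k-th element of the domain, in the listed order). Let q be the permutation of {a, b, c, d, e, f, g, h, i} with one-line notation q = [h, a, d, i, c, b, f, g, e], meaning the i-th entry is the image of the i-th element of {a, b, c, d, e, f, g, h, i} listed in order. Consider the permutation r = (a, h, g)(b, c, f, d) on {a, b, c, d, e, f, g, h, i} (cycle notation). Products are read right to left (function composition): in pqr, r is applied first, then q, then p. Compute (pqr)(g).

(pqr)(g) = p(q(r(g))). r(g) = a, then q(a) = h, then p(h) = e, so the result is e.

e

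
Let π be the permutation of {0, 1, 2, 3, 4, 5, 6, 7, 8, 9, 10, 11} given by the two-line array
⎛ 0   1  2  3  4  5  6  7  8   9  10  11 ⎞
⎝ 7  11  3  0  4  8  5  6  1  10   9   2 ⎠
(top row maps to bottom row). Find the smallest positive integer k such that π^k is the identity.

Writing π as disjoint cycles, the cycle lengths are 9, 2, 1.
The order of π is the least common multiple of its cycle lengths: lcm(9, 2) = 18.

18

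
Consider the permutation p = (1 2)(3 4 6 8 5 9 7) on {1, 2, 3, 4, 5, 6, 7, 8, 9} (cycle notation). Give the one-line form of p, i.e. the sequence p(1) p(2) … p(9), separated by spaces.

Each element maps to the next entry in its cycle (wrapping to the front): 1↦2, 2↦1, 3↦4, 4↦6, 5↦9, 6↦8, 7↦3, 8↦5, 9↦7.
Listing these in domain order gives 2 1 4 6 9 8 3 5 7.

2 1 4 6 9 8 3 5 7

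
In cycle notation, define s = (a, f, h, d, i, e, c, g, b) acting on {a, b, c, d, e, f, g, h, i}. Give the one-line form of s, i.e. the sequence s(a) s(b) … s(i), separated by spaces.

Image by image: a→f, b→a, c→g, d→i, e→c, f→h, g→b, h→d, i→e.
So the one-line form is f a g i c h b d e.

f a g i c h b d e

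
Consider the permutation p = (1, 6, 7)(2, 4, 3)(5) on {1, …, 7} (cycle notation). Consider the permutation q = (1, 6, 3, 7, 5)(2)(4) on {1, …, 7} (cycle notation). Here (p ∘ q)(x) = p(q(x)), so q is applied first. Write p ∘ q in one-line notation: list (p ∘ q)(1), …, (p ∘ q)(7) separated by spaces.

(p ∘ q)(x) = p(q(x)). Computing each image: p(q(1)) = p(6) = 7, p(q(2)) = p(2) = 4, p(q(3)) = p(7) = 1, p(q(4)) = p(4) = 3, p(q(5)) = p(1) = 6, p(q(6)) = p(3) = 2, p(q(7)) = p(5) = 5.
Hence p ∘ q = [7 4 1 3 6 2 5].

7 4 1 3 6 2 5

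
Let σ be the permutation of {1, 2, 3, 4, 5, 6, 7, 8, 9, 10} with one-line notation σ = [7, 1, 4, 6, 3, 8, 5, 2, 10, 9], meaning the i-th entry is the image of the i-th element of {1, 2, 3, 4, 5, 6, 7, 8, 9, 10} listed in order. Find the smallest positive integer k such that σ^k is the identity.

8

Decomposing into disjoint cycles gives cycle lengths 8, 2.
The order is lcm(8, 2) = 8.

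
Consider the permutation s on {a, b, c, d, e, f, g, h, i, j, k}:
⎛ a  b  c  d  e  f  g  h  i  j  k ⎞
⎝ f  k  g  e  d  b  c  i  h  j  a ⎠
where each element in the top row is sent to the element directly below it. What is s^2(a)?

b

Tracing a → f → … returns to a after 4 steps, so a lies in a 4-cycle (a, f, b, k).
Advancing 2 steps from a: a → f → b.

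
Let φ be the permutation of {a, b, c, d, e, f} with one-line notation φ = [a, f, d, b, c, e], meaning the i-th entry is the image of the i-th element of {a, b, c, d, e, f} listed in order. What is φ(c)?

c is element number 3 of the domain, and entry number 3 of the one-line form is d, so φ(c) = d.

d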